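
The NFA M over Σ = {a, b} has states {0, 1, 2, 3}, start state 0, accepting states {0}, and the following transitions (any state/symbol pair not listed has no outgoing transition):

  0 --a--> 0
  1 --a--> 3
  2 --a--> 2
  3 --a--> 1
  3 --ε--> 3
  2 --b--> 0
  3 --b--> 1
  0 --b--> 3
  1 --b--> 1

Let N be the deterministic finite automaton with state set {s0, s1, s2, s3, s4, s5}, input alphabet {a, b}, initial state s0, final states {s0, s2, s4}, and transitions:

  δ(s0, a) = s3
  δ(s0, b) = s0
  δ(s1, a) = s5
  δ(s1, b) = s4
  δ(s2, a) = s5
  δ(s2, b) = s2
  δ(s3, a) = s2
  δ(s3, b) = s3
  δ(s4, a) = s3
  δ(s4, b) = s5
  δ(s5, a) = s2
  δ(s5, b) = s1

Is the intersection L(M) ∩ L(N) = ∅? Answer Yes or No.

No

The empty string ε is accepted by both M and N.
Hence L(M) ∩ L(N) ≠ ∅.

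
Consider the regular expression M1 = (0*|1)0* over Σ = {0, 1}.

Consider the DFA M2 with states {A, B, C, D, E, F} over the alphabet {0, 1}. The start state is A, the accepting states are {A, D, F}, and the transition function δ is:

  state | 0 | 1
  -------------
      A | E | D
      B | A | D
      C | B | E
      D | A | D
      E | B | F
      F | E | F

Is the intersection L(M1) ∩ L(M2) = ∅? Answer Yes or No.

No

The empty string ε is accepted by both M1 and M2.
Hence L(M1) ∩ L(M2) ≠ ∅.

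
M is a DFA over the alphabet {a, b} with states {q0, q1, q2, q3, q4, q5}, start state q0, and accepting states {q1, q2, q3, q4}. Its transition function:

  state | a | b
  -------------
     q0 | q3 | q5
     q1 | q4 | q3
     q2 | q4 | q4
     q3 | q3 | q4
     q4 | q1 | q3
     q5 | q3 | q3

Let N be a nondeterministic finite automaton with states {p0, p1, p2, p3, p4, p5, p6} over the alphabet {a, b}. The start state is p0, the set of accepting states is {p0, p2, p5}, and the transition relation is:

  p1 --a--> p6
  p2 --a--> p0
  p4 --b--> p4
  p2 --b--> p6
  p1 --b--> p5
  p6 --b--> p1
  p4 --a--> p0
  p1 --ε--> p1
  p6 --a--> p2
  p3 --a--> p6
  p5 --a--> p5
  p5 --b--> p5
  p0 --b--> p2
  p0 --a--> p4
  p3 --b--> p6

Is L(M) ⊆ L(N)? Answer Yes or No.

The string a is in L(M) but not in L(N).
So L(M) ⊄ L(N).

No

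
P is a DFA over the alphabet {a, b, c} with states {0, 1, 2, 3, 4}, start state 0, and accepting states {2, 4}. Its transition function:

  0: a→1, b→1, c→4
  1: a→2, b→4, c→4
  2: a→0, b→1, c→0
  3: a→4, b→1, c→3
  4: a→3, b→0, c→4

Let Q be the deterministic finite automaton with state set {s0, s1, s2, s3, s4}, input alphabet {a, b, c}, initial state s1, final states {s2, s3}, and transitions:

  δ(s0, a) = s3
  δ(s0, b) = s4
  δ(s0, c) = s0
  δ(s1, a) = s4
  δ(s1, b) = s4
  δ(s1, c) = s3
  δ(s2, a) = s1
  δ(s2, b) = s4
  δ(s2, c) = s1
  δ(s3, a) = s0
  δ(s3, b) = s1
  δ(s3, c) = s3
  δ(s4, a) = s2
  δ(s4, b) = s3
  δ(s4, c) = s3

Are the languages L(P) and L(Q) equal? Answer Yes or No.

Exploring the product automaton P × Q from the start pair (0, s1), following both machines on each input symbol, reaches 5 state pairs: (0, s1), (1, s4), (4, s3), (2, s2), (3, s0).
P accepts in {2, 4} and Q accepts in {s2, s3}. In every reachable pair the two components are either both accepting — (4, s3), (2, s2) — or both non-accepting, so no string is accepted by exactly one of the machines: L(P) \ L(Q) and L(Q) \ L(P) are both empty.
Hence every string is accepted by P iff it is accepted by Q, and the two languages coincide.

Yes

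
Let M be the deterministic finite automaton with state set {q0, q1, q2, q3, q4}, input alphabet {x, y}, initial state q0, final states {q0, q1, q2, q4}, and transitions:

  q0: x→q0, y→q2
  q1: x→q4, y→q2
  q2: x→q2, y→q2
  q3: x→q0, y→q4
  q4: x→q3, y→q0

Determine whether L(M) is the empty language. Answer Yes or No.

No

The empty string ε is accepted: the run q0 ends in the accepting state q0.
Since at least one string is accepted, L(M) is not empty.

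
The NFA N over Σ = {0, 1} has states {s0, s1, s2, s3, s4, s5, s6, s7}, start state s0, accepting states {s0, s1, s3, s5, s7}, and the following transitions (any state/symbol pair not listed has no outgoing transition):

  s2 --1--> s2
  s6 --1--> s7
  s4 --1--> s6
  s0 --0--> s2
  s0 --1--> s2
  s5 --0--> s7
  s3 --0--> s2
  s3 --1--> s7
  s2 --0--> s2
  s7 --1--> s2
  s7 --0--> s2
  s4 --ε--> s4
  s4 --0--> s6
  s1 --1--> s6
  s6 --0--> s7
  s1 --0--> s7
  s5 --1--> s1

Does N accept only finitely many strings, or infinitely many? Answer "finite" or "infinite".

The useful states (reachable from s0 and able to reach an accepting state) are {s0}.
Restricted to these states the transition graph has no cycle, so every accepting path has bounded length and L is finite.

finite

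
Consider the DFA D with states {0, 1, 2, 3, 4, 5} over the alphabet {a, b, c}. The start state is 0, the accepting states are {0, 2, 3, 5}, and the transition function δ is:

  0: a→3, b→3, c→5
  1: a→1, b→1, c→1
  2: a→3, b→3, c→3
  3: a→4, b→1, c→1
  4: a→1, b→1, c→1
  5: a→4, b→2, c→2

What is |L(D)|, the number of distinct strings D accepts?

The useful subgraph on states {0, 2, 3, 5} is acyclic, so L(D) is finite; the longest accepting path visits 4 useful states, giving maximum string length 3.
Counting accepting paths from 0 by length: 1 of length 0, 3 of length 1, 2 of length 2, 6 of length 3. Total 12.

12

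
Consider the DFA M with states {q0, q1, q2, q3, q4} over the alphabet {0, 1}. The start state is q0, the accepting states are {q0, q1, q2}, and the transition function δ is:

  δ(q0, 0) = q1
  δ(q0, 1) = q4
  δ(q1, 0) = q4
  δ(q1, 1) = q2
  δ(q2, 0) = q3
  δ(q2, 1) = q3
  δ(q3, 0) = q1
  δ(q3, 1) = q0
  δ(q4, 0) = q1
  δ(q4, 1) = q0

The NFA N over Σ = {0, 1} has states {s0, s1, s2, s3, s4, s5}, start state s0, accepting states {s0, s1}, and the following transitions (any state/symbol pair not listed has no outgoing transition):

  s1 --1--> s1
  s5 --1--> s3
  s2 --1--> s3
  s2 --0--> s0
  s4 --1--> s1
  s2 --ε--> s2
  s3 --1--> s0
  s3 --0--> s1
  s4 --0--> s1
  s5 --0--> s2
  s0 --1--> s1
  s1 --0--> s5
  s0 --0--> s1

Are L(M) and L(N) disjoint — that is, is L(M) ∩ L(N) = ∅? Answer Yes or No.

No

The empty string ε is accepted by both M and N.
Hence L(M) ∩ L(N) ≠ ∅.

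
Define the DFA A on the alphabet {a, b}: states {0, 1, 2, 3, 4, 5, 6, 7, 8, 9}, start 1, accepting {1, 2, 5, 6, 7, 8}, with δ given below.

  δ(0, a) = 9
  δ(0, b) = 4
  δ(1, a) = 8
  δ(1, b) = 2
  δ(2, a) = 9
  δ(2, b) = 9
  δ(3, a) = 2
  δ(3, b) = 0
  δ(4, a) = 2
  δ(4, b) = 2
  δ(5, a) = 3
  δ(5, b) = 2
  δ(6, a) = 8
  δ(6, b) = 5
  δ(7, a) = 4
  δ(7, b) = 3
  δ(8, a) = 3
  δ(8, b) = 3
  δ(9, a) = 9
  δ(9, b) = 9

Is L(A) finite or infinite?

finite

The useful states (reachable from 1 and able to reach an accepting state) are {0, 1, 2, 3, 4, 8}.
Restricted to these states the transition graph has no cycle, so every accepting path has bounded length and L is finite.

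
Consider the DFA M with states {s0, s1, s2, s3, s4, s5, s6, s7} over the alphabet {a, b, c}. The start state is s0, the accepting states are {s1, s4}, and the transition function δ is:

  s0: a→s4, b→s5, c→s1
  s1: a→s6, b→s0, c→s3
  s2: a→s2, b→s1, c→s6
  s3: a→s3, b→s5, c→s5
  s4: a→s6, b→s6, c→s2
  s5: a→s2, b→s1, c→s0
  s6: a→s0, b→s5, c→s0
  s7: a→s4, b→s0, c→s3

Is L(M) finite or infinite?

State s0 is reachable from the start and can reach an accepting state, and it lies on the cycle s0 → s1 → s0.
Traversing that cycle any number of times yields accepted strings of unbounded length, so the language is infinite.

infinite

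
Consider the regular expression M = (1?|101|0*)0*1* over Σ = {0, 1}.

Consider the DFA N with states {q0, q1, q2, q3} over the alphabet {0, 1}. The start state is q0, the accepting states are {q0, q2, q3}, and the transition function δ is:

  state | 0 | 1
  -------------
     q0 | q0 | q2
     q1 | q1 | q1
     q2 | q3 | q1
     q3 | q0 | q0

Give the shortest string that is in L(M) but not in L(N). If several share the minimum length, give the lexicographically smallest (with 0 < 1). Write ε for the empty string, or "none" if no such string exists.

11

The string 11 is accepted by M but not by N.
No shorter string lies in the difference, and 11 is the lexicographically first length-2 string in L(M) \ L(N).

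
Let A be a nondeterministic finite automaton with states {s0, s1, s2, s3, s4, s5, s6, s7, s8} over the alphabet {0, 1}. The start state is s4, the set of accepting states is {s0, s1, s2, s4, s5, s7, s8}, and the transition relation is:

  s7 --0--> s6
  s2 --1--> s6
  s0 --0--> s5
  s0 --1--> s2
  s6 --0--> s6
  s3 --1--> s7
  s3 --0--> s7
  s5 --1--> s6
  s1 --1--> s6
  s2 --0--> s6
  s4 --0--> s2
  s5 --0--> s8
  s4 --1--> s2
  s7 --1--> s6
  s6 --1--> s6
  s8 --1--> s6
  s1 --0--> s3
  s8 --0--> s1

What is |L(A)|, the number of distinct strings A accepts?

3

The useful subgraph on states {s2, s4} is acyclic, so L(A) is finite; the longest accepting path visits 2 useful states, giving maximum string length 1.
Counting accepting paths from s4 by length: 1 of length 0, 2 of length 1. Total 3.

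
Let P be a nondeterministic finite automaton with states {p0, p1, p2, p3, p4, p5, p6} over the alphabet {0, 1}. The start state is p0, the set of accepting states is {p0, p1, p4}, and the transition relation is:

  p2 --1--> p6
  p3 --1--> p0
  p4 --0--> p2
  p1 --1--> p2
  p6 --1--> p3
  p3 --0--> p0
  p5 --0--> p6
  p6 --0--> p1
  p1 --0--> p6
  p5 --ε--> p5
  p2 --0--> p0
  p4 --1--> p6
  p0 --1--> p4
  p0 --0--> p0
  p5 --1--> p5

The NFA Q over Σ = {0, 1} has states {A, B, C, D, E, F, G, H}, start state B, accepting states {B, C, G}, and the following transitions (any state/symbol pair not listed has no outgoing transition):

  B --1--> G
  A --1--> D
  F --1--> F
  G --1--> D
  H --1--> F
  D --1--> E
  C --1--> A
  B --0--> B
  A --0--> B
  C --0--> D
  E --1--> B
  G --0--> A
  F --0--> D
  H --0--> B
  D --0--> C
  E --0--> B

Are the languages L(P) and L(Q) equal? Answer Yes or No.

Exploring the product automaton P × Q from the start pair (p0, B), following both machines on each input symbol, reaches 6 state pairs: (p0, B), (p4, G), (p2, A), (p6, D), (p1, C), (p3, E).
P accepts in {p0, p1, p4} and Q accepts in {B, C, G}. In every reachable pair the two components are either both accepting — (p0, B), (p4, G), (p1, C) — or both non-accepting, so no string is accepted by exactly one of the machines: L(P) \ L(Q) and L(Q) \ L(P) are both empty.
Hence every string is accepted by P iff it is accepted by Q, and the two languages coincide.

Yes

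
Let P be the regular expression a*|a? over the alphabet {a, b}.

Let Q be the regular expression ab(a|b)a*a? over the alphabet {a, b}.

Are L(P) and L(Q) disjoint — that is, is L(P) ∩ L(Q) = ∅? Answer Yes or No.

Converting the expression P to a DFA (subset construction, then merging equivalent states) gives the minimal DFA with states {p0, p1}, start state p0, accepting states {p0} and transitions p0: a→p0, b→p1; p1: a→p1, b→p1.
Converting the expression Q to a DFA (subset construction, then merging equivalent states) gives the minimal DFA with states {q0, q1, q2, q3, q4}, start state q0, accepting states {q4} and transitions q0: a→q1, b→q2; q1: a→q2, b→q3; q2: a→q2, b→q2; q3: a→q4, b→q4; q4: a→q4, b→q2.
Exploring the product automaton P × Q from the start pair (p0, q0), following both machines on each input symbol, reaches 6 state pairs: (p0, q0), (p0, q1), (p1, q2), (p0, q2), (p1, q3), (p1, q4).
P accepts in {p0} and Q accepts in {q4}; no reachable pair has both components accepting, so no string drives both machines to acceptance simultaneously and L(P) ∩ L(Q) = ∅.
So no string is accepted by both, and the intersection is empty.

Yes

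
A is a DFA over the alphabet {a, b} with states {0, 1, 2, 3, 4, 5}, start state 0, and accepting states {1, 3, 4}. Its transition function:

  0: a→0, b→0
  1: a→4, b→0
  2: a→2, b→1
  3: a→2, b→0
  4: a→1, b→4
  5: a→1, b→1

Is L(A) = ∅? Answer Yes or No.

Yes

The states reachable from the start state are {0}.
None of the accepting states {1, 3, 4} is reachable, so no string is accepted and L(A) = ∅.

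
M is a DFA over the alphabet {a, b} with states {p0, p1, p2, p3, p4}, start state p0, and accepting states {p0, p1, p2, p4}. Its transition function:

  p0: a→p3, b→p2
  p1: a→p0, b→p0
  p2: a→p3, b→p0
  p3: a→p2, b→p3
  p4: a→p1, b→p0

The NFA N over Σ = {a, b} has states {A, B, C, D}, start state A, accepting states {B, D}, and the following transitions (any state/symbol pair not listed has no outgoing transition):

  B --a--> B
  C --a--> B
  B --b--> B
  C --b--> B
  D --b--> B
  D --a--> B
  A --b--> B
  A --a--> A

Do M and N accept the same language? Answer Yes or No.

No

The empty string ε is accepted by M but rejected by N.
So L(M) ≠ L(N).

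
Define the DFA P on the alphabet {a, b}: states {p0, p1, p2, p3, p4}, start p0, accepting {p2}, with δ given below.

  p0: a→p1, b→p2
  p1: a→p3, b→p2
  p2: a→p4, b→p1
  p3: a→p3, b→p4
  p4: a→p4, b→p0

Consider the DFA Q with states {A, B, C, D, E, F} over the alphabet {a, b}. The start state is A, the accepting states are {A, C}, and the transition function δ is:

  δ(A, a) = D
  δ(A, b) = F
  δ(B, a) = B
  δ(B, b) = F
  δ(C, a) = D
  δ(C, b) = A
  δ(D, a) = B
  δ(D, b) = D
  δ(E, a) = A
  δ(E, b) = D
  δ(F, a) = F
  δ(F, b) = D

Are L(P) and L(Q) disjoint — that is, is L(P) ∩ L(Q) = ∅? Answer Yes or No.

Yes

Exploring the product automaton P × Q from the start pair (p0, A), following both machines on each input symbol, reaches 13 state pairs: (p0, A), (p1, D), (p2, F), (p3, B), (p2, D), (p4, F), (p4, B), (p0, D), (p0, F), (p1, B), (p1, F), (p3, F), (p4, D).
P accepts in {p2} and Q accepts in {A, C}; no reachable pair has both components accepting, so no string drives both machines to acceptance simultaneously and L(P) ∩ L(Q) = ∅.
So no string is accepted by both, and the intersection is empty.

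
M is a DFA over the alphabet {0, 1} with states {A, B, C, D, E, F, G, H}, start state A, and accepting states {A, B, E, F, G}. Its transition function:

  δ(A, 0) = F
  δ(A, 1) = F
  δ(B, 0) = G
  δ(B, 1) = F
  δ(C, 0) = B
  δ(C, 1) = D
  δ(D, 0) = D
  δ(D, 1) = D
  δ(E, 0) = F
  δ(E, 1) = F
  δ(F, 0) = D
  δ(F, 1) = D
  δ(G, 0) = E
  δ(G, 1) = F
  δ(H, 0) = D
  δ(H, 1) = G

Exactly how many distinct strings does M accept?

The useful subgraph on states {A, F} is acyclic, so L(M) is finite; the longest accepting path visits 2 useful states, giving maximum string length 1.
Counting accepting paths from A by length: 1 of length 0, 2 of length 1. Total 3.

3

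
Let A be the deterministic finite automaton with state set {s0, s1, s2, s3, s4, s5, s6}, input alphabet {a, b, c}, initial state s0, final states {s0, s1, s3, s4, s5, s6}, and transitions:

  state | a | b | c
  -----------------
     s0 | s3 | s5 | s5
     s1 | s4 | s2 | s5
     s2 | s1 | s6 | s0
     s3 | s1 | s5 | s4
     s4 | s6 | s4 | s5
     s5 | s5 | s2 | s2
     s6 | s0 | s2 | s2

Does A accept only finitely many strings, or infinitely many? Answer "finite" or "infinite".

infinite

State s0 is reachable from the start and can reach an accepting state, and it lies on the cycle s0 → s3 → s1 → s2 → s0.
Traversing that cycle any number of times yields accepted strings of unbounded length, so the language is infinite.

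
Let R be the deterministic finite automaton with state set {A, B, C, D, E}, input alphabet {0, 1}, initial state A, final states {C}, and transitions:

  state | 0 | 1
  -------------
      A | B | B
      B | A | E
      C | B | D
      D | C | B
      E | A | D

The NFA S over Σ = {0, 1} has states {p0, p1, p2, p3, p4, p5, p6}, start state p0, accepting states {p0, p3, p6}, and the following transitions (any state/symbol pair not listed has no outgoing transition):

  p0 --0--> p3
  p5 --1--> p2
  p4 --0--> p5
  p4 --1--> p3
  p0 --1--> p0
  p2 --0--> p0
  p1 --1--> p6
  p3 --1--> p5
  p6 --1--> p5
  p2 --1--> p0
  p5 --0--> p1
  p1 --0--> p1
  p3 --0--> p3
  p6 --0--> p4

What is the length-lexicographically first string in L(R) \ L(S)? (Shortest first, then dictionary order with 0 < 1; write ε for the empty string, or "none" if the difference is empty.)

111010

The string 111010 is accepted by R but not by S.
No shorter string lies in the difference, and 111010 is the lexicographically first length-6 string in L(R) \ L(S).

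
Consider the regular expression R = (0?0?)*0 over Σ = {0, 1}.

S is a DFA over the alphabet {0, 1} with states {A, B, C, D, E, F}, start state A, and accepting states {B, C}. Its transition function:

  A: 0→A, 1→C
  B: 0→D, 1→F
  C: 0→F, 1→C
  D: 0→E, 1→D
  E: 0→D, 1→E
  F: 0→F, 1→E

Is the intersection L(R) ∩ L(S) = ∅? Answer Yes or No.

Converting the expression R to a DFA (subset construction, then merging equivalent states) gives the minimal DFA with states {r0, r1, r2}, start state r0, accepting states {r1} and transitions r0: 0→r1, 1→r2; r1: 0→r1, 1→r2; r2: 0→r2, 1→r2.
Exploring the product automaton R × S from the start pair (r0, A), following both machines on each input symbol, reaches 6 state pairs: (r0, A), (r1, A), (r2, C), (r2, F), (r2, E), (r2, D).
R accepts in {r1} and S accepts in {B, C}; no reachable pair has both components accepting, so no string drives both machines to acceptance simultaneously and L(R) ∩ L(S) = ∅.
So no string is accepted by both, and the intersection is empty.

Yes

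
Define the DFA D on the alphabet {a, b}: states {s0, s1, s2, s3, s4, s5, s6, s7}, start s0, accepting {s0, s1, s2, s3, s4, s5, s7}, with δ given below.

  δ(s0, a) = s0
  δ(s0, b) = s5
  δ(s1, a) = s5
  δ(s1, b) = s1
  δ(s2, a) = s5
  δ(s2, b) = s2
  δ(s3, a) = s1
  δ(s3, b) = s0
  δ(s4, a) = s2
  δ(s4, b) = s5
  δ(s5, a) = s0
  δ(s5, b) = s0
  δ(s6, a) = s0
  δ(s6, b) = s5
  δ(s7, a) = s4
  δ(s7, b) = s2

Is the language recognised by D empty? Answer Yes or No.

No

The empty string ε is accepted: the run s0 ends in the accepting state s0.
Since at least one string is accepted, L(D) is not empty.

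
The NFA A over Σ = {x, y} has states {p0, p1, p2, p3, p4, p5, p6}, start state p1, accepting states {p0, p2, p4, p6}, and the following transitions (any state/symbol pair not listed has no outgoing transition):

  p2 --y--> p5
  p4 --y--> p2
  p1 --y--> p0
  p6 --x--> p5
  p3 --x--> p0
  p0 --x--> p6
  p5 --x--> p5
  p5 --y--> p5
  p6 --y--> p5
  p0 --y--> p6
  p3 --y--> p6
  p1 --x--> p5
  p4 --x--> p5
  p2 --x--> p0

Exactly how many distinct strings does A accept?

The useful subgraph on states {p0, p1, p6} is acyclic, so L(A) is finite; the longest accepting path visits 3 useful states, giving maximum string length 2.
Counting accepting paths from p1 by length: 1 of length 1, 2 of length 2. Total 3.

3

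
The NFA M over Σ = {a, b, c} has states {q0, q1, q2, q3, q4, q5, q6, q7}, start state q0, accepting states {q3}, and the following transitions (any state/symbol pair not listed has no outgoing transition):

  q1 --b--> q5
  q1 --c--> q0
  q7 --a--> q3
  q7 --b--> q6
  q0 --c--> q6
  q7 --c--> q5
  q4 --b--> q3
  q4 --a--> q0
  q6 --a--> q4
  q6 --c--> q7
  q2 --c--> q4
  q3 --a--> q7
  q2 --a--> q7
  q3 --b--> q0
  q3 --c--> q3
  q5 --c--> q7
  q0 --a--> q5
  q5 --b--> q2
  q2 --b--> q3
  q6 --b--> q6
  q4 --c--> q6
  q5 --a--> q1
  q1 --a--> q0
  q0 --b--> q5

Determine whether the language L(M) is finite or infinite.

State q0 is reachable from the start and can reach an accepting state, and it lies on the cycle q0 → q5 → q1 → q0.
Traversing that cycle any number of times yields accepted strings of unbounded length, so the language is infinite.

infinite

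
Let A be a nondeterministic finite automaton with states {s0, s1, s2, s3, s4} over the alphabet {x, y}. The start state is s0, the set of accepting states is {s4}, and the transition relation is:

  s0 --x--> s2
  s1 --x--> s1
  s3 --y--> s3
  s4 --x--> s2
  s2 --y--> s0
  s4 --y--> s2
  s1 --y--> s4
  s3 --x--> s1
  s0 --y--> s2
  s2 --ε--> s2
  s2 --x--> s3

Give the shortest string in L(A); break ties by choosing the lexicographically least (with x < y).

xxxy

A breadth-first search from s0 reaches an accepting state first via the path s0 → s2 → s3 → s1 → s4 on input xxxy.
No string of length < 4 is accepted (BFS exhausts all shorter strings without reaching an accepting state), and xxxy is the lexicographically least accepting string of length 4.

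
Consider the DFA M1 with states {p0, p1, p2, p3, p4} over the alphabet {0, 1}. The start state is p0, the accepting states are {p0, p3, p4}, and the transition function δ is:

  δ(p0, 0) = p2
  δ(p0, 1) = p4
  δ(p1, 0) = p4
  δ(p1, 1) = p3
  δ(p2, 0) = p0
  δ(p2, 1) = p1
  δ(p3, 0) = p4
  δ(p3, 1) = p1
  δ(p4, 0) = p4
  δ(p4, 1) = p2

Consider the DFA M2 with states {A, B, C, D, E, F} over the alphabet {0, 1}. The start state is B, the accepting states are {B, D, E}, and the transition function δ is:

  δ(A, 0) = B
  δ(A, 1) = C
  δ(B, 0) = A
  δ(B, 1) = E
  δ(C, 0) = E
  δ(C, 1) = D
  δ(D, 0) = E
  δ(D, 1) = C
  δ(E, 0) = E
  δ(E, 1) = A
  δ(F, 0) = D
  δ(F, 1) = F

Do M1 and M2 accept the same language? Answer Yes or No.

Yes

Exploring the product automaton M1 × M2 from the start pair (p0, B), following both machines on each input symbol, reaches 5 state pairs: (p0, B), (p2, A), (p4, E), (p1, C), (p3, D).
M1 accepts in {p0, p3, p4} and M2 accepts in {B, D, E}. In every reachable pair the two components are either both accepting — (p0, B), (p4, E), (p3, D) — or both non-accepting, so no string is accepted by exactly one of the machines: L(M1) \ L(M2) and L(M2) \ L(M1) are both empty.
Hence every string is accepted by M1 iff it is accepted by M2, and the two languages coincide.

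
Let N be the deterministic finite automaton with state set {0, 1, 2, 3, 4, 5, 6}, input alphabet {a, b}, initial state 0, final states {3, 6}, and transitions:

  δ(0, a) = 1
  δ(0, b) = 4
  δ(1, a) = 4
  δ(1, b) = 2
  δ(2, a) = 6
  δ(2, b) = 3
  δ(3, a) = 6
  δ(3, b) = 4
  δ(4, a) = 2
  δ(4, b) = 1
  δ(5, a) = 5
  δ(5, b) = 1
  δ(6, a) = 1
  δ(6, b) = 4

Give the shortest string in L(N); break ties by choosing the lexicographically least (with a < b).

A breadth-first search from 0 reaches an accepting state first via the path 0 → 1 → 2 → 6 on input aba.
No string of length < 3 is accepted (BFS exhausts all shorter strings without reaching an accepting state), and aba is the lexicographically least accepting string of length 3.

aba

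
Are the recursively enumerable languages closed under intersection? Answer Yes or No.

Yes

Run the recogniser for L₁; if it accepts, run the recogniser for L₂ and accept if that accepts too. If either runs forever the input is never accepted, which is all a recogniser needs.
So the recursively enumerable languages are closed under intersection.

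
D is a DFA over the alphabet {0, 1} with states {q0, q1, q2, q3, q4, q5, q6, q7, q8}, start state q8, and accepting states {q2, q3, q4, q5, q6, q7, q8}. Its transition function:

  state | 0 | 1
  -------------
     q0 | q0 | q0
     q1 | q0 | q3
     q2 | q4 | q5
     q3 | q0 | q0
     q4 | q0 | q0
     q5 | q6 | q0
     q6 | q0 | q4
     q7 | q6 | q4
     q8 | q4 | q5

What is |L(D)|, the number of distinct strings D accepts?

The useful subgraph on states {q4, q5, q6, q8} is acyclic, so L(D) is finite; the longest accepting path visits 4 useful states, giving maximum string length 3.
Counting accepting paths from q8 by length: 1 of length 0, 2 of length 1, 1 of length 2, 1 of length 3. Total 5.

5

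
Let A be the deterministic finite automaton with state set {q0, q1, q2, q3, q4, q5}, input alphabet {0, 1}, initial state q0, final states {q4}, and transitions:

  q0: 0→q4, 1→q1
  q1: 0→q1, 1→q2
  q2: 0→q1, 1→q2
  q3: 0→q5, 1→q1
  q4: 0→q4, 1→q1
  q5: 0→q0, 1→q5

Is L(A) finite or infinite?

State q4 is reachable from the start and can reach an accepting state, and it lies on the cycle q4 → q4.
Traversing that cycle any number of times yields accepted strings of unbounded length, so the language is infinite.

infinite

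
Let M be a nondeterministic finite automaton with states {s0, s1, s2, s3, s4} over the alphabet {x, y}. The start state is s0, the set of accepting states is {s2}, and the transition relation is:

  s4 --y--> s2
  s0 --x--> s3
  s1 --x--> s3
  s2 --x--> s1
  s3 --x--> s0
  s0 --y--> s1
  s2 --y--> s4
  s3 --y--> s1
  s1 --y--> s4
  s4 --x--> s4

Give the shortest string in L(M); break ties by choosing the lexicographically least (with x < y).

yyy

A breadth-first search from s0 reaches an accepting state first via the path s0 → s1 → s4 → s2 on input yyy.
No string of length < 3 is accepted (BFS exhausts all shorter strings without reaching an accepting state), and yyy is the lexicographically least accepting string of length 3.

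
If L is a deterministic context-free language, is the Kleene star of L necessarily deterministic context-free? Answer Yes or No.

L = {c aⁿbⁿ : n≥0} ∪ {cc aⁿb²ⁿ : n≥0} is a DCFL (the number of leading c's fixes which ratio the DPDA checks), but L* is not. Every word of L starts with c, so in a factorisation of the string cc aⁱbʲ (i≥1) into words of L each factor begins at one of the two c's: either the whole string is a single word of L (forcing j = 2i), or it splits as c · (c aⁱbʲ) with c ∈ L (take n = 0) and c aⁱbʲ ∈ L (forcing j = i). Thus L* ∩ cca⁺b* = {cc aⁿbⁿ : n≥1} ∪ {cc aⁿb²ⁿ : n≥1}. A DPDA for L* would give one for this intersection with a regular set, and, started from its configuration after reading cc, one for {aⁿbⁿ : n≥1} ∪ {aⁿb²ⁿ : n≥1}, which no deterministic PDA accepts (a DPDA for it would have a single run on aⁿb²ⁿ, accepting after the prefix aⁿbⁿ and accepting again after n more b's; an ordinary PDA that simulates it on a's and b's and, at any moment when it is accepting, may switch to reading only a fresh letter d while feeding each d to the simulation as a b, would accept aⁱbʲdᵏ (k≥1) exactly when both aⁱbʲ and aⁱbʲ⁺ᵏ are in the language, i.e. its language intersected with the regular set a*b*d⁺ would be exactly {aⁿbⁿdⁿ : n≥1} — impossible, since context-free languages are closed under intersection with regular sets and {aⁿbⁿdⁿ} is not context-free). So L* is not a DCFL.

No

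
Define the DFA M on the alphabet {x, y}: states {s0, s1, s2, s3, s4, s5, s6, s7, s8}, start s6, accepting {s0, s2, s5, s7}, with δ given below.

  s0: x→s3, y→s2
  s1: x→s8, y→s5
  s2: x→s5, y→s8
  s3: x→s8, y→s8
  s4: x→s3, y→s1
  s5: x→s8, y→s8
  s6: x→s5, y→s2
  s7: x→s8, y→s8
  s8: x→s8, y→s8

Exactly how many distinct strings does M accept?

3

The useful subgraph on states {s2, s5, s6} is acyclic, so L(M) is finite; the longest accepting path visits 3 useful states, giving maximum string length 2.
Counting accepting paths from s6 by length: 2 of length 1, 1 of length 2. Total 3.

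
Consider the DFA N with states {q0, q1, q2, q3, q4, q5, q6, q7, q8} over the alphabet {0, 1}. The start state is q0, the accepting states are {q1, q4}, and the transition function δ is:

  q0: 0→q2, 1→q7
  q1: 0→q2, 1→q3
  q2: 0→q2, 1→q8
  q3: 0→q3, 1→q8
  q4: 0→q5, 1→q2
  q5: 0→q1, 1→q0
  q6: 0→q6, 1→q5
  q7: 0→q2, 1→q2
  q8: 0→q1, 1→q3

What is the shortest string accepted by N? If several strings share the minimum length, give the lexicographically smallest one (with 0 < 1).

A breadth-first search from q0 reaches an accepting state first via the path q0 → q2 → q8 → q1 on input 010.
No string of length < 3 is accepted (BFS exhausts all shorter strings without reaching an accepting state), and 010 is the lexicographically least accepting string of length 3.

010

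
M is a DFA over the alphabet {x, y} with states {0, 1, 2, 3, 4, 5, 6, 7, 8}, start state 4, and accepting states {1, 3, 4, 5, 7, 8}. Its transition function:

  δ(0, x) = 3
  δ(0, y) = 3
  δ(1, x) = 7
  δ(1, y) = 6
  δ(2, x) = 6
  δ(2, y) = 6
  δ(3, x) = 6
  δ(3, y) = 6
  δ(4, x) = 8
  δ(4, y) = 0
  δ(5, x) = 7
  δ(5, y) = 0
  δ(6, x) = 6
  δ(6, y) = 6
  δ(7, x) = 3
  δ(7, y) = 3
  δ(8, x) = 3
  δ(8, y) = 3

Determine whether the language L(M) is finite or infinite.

The useful states (reachable from 4 and able to reach an accepting state) are {0, 3, 4, 8}.
Restricted to these states the transition graph has no cycle, so every accepting path has bounded length and L is finite.

finite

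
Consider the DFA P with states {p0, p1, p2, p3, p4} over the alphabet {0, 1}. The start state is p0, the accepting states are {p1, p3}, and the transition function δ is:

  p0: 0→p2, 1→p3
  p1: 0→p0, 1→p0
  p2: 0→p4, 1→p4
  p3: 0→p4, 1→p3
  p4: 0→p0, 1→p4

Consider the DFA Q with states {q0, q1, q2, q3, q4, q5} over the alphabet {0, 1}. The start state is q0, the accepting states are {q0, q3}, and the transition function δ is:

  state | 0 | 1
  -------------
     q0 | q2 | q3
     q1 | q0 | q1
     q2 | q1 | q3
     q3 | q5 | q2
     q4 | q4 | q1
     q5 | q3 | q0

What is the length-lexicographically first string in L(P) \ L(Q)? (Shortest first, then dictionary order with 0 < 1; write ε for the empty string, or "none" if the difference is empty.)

The string 11 is accepted by P but not by Q.
No shorter string lies in the difference, and 11 is the lexicographically first length-2 string in L(P) \ L(Q).

11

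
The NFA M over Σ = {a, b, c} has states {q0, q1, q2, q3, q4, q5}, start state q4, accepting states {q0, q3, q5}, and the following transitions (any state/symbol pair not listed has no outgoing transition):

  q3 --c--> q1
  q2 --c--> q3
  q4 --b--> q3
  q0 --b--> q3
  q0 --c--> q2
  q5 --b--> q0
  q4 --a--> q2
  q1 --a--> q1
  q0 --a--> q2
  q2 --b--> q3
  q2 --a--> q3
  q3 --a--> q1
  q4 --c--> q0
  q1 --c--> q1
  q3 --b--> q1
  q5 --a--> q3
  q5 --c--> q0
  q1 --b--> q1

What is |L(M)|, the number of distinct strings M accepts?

The useful subgraph on states {q0, q2, q3, q4} is acyclic, so L(M) is finite; the longest accepting path visits 4 useful states, giving maximum string length 3.
Counting accepting paths from q4 by length: 2 of length 1, 4 of length 2, 6 of length 3. Total 12.

12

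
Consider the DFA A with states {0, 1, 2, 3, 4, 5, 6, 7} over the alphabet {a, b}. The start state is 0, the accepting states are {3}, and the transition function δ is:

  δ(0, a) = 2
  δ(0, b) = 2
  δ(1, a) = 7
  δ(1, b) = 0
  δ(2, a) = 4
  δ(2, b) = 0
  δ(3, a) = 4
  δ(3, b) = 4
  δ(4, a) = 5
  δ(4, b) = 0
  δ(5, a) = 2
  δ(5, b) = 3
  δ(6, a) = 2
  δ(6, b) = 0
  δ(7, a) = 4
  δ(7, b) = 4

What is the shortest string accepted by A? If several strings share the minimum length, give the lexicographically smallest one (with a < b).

A breadth-first search from 0 reaches an accepting state first via the path 0 → 2 → 4 → 5 → 3 on input aaab.
No string of length < 4 is accepted (BFS exhausts all shorter strings without reaching an accepting state), and aaab is the lexicographically least accepting string of length 4.

aaab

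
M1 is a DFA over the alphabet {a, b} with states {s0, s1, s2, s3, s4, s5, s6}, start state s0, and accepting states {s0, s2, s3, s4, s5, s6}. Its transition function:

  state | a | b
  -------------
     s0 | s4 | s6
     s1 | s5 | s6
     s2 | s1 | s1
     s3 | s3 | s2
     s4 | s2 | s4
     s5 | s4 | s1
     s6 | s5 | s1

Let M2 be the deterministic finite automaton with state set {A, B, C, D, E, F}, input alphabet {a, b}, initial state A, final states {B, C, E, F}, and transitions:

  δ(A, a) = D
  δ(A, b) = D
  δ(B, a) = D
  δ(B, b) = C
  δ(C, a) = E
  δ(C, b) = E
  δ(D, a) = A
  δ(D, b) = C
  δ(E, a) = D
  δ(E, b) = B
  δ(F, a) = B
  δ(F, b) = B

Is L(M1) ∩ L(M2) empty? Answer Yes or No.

The string ab is accepted by both M1 and M2.
Hence L(M1) ∩ L(M2) ≠ ∅.

No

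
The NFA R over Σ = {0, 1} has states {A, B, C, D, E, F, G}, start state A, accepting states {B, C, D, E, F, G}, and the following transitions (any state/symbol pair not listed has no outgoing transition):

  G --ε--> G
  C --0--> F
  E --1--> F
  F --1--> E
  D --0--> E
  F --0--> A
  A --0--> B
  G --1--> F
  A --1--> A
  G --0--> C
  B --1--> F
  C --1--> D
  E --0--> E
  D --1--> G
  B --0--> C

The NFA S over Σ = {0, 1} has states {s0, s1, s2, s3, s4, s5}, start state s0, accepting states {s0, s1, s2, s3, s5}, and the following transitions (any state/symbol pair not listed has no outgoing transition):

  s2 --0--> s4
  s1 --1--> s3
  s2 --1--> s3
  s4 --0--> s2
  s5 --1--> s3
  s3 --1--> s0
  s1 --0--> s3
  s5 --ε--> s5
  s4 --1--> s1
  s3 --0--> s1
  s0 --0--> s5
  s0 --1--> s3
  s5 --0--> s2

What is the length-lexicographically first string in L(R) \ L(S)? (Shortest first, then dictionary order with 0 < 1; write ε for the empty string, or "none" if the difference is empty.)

000

The string 000 is accepted by R but not by S.
No shorter string lies in the difference, and 000 is the lexicographically first length-3 string in L(R) \ L(S).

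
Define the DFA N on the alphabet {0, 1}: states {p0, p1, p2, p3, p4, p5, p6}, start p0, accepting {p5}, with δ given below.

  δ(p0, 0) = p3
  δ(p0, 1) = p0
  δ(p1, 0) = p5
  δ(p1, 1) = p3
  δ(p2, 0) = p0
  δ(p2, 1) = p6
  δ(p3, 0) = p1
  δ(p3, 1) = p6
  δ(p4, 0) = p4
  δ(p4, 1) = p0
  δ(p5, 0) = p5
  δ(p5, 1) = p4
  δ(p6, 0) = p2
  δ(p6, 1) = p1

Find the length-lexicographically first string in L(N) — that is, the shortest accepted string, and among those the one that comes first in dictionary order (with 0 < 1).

000

A breadth-first search from p0 reaches an accepting state first via the path p0 → p3 → p1 → p5 on input 000.
No string of length < 3 is accepted (BFS exhausts all shorter strings without reaching an accepting state), and 000 is the lexicographically least accepting string of length 3.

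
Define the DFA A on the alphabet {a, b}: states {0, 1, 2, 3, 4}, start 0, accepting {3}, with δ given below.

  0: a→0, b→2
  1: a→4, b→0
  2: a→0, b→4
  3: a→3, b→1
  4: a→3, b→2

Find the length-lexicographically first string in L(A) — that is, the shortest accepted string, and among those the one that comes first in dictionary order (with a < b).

A breadth-first search from 0 reaches an accepting state first via the path 0 → 2 → 4 → 3 on input bba.
No string of length < 3 is accepted (BFS exhausts all shorter strings without reaching an accepting state), and bba is the lexicographically least accepting string of length 3.

bba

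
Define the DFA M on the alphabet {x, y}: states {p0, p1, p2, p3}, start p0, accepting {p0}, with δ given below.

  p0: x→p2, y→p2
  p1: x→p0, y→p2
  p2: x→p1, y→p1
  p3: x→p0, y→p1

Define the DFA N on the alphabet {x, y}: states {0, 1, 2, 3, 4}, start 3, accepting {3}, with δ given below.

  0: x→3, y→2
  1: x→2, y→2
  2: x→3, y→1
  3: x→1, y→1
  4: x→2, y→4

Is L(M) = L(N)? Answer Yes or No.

Exploring the product automaton M × N from the start pair (p0, 3), following both machines on each input symbol, reaches 3 state pairs: (p0, 3), (p2, 1), (p1, 2).
M accepts in {p0} and N accepts in {3}. In every reachable pair the two components are either both accepting — (p0, 3) — or both non-accepting, so no string is accepted by exactly one of the machines: L(M) \ L(N) and L(N) \ L(M) are both empty.
Hence every string is accepted by M iff it is accepted by N, and the two languages coincide.

Yes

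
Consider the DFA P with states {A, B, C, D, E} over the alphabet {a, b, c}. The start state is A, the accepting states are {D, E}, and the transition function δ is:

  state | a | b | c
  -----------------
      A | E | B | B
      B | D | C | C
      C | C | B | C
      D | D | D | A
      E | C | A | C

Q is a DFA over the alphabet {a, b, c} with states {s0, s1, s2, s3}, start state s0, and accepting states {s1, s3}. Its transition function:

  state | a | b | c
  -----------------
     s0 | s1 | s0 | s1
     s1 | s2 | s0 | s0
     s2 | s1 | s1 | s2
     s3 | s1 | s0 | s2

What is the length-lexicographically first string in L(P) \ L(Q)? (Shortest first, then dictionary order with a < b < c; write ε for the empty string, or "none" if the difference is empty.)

ca

The string ca is accepted by P but not by Q.
No shorter string lies in the difference, and ca is the lexicographically first length-2 string in L(P) \ L(Q).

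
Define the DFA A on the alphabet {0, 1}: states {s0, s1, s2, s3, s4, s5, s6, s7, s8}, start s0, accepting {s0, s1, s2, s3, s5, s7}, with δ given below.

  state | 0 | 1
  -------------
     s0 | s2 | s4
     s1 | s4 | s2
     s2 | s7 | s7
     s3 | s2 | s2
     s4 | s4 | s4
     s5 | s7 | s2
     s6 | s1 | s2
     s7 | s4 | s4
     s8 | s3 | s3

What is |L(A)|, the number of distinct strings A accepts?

The useful subgraph on states {s0, s2, s7} is acyclic, so L(A) is finite; the longest accepting path visits 3 useful states, giving maximum string length 2.
Counting accepting paths from s0 by length: 1 of length 0, 1 of length 1, 2 of length 2. Total 4.

4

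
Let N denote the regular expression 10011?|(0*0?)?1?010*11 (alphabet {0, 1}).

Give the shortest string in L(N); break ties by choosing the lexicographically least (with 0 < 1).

0111

By inspection of the expression, no string of length less than 4 matches, and 0111 is the lexicographically first match of length 4.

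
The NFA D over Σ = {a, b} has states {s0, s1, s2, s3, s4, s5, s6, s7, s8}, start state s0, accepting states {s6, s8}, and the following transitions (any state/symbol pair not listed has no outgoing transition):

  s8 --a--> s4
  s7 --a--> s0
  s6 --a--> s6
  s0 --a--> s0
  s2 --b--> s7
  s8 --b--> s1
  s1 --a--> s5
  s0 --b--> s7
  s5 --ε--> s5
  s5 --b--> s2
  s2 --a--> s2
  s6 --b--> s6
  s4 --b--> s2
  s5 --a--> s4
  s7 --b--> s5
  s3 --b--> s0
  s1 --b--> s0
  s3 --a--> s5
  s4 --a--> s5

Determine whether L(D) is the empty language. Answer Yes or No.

Yes

The states reachable from the start state are {s0, s2, s4, s5, s7}.
None of the accepting states {s6, s8} is reachable, so no string is accepted and L(D) = ∅.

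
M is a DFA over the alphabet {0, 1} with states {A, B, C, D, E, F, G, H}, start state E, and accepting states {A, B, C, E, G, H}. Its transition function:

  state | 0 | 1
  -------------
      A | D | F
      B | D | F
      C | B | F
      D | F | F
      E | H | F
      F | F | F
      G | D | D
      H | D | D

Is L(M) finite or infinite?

finite

The useful states (reachable from E and able to reach an accepting state) are {E, H}.
Restricted to these states the transition graph has no cycle, so every accepting path has bounded length and L is finite.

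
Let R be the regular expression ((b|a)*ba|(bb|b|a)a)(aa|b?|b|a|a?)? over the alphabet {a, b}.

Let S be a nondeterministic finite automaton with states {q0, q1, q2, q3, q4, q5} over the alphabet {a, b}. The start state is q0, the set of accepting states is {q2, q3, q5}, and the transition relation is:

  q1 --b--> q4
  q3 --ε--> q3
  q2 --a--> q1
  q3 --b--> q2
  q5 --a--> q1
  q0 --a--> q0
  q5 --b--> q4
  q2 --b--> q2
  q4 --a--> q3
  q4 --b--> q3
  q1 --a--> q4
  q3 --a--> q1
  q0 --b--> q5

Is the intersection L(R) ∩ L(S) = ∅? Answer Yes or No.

The string aab is accepted by both R and S.
Hence L(R) ∩ L(S) ≠ ∅.

No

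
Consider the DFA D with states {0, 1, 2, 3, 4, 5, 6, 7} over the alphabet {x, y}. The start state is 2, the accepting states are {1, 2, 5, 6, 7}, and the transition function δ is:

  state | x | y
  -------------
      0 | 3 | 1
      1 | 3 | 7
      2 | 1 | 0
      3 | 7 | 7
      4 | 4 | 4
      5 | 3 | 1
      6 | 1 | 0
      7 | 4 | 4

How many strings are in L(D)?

The useful subgraph on states {0, 1, 2, 3, 7} is acyclic, so L(D) is finite; the longest accepting path visits 5 useful states, giving maximum string length 4.
Counting accepting paths from 2 by length: 1 of length 0, 1 of length 1, 2 of length 2, 5 of length 3, 2 of length 4. Total 11.

11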